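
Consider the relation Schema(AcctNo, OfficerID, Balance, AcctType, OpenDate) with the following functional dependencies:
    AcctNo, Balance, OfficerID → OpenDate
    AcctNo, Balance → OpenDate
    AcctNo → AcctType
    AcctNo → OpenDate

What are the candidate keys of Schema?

{AcctNo, Balance, OfficerID}

Attributes never on any right-hand side: {AcctNo, Balance, OfficerID} — every candidate key must contain all of them.
{AcctNo, Balance, OfficerID} is a candidate key since {AcctNo, Balance, OfficerID}⁺ = {AcctNo, AcctType, Balance, OfficerID, OpenDate} covers every attribute.
Every other attribute set either contains this one or has a smaller closure.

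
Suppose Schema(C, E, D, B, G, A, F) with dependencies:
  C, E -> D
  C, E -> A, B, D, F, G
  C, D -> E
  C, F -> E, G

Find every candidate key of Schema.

No FD produces {C}, so it must be in every candidate key.
{C, D} is a candidate key since {C, D}⁺ = {A, B, C, D, E, F, G} covers every attribute.
{C, E} is a candidate key since {C, E}⁺ = {A, B, C, D, E, F, G} covers every attribute.
{C, F} is a candidate key since {C, F}⁺ = {A, B, C, D, E, F, G} covers every attribute.
Any other superkey properly contains one of these, so there are no further candidate keys.

{C, D}, {C, E}, {C, F}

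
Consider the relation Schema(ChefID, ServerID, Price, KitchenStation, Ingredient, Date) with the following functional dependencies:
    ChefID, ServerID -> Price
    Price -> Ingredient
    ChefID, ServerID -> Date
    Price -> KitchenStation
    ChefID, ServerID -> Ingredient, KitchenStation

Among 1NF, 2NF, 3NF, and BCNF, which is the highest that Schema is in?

2NF

Candidate key: {ChefID, ServerID}. Prime attributes: {ChefID, ServerID}.
Price -> Ingredient: {Price}⁺ = {Ingredient, KitchenStation, Price}, which is not all of the attributes, so the left side is not a superkey — BCNF is violated.
Because {Ingredient} is non-prime and the left side of Price -> Ingredient is not a superkey, the relation is not in 3NF.
Checking every proper subset of each key, none determines a non-prime attribute — 2NF is satisfied.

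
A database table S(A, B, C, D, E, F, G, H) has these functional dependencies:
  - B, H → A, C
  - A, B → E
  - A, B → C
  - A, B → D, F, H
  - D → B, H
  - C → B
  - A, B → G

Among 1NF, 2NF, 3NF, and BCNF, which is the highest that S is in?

3NF

Candidate keys: {A, B}, {A, C}, {B, H}, {C, H}, {D}. Prime attributes: {A, B, C, D, H}.
C → B: {C}⁺ = {B, C}, which is not all of the attributes, so the left side is not a superkey — BCNF is violated.
But every attribute on its right side ({B}) is prime, and the same holds for every other non-superkey FD, so 3NF still holds.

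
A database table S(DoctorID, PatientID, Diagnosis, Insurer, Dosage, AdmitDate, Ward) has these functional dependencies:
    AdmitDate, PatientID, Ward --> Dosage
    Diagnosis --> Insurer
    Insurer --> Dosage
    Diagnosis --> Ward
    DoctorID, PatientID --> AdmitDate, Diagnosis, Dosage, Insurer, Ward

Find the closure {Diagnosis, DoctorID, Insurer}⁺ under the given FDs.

{Diagnosis, DoctorID, Dosage, Insurer, Ward}

Start with {Diagnosis, DoctorID, Insurer}.
Insurer --> Dosage applies; add {Dosage} → now {Diagnosis, DoctorID, Dosage, Insurer}.
Diagnosis --> Ward applies; add {Ward} → now {Diagnosis, DoctorID, Dosage, Insurer, Ward}.
No further FD applies.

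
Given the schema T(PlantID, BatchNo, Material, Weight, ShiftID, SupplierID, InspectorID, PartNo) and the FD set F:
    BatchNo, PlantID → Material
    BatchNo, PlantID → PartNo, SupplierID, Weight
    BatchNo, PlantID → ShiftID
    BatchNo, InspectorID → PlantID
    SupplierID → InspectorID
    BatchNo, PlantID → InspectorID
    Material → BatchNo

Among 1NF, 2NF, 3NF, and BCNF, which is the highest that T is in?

Candidate keys: {BatchNo, InspectorID}, {BatchNo, PlantID}, {BatchNo, SupplierID}, {InspectorID, Material}, {Material, PlantID}, {Material, SupplierID}. Prime attributes: {BatchNo, InspectorID, Material, PlantID, SupplierID}.
For SupplierID → InspectorID we have {SupplierID}⁺ = {InspectorID, SupplierID}; {SupplierID} is not a superkey, so BCNF fails.
Since {InspectorID} ⊆ prime attributes and every other non-superkey FD also has a prime right side, the schema is in 3NF.

3NF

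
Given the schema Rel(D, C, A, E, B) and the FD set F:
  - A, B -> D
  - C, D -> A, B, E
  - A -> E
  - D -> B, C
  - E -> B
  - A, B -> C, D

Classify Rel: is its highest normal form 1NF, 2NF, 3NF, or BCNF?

Candidate keys: {A}, {D}. Prime attributes: {A, D}.
E -> B breaks BCNF: {E}⁺ = {B, E}, so {E} is not a superkey.
E -> B determines the non-prime attribute {B} from a non-superkey — 3NF is violated.
All keys have size 1, which rules out partial dependencies — 2NF is satisfied.

2NF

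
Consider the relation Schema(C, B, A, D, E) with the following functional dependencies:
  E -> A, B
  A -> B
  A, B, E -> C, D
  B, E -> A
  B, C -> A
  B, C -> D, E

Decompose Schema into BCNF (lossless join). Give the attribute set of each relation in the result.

{A, B}; {A, C, D, E}

Candidate keys of the original relation: {A, C}, {B, C}, {E}.
{A, B, C, D, E}: {A} determines {A, B} here but is not a superkey — split on A -> B, giving {A, B} and {A, C, D, E}.
{A, B} is in BCNF.
{A, C, D, E} is in BCNF.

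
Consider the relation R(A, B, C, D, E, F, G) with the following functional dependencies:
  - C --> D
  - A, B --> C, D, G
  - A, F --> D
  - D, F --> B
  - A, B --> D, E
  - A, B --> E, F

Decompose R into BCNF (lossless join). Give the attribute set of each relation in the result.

{A, C, E, F, G}; {B, C, F}; {C, D}

Candidate keys of the original relation: {A, B}, {A, F}.
{A, B, C, D, E, F, G}: {C} determines {C, D} here but is not a superkey — split on C --> D, giving {C, D} and {A, B, C, E, F, G}.
{C, D} has no BCNF violation.
{A, B, C, E, F, G}: {C, F} determines {B, C, F} here but is not a superkey — split on C, F --> B, giving {B, C, F} and {A, C, E, F, G}.
{B, C, F} has no BCNF violation.
{A, C, E, F, G} has no BCNF violation.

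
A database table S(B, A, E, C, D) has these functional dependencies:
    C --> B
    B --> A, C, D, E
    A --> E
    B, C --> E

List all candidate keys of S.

{B}, {C}

{B}⁺ = {A, B, C, D, E}, which is every attribute, so {B} is a candidate key.
{C}⁺ = {A, B, C, D, E}, which is every attribute, so {C} is a candidate key.
No proper subset of any of these is a key, and no other minimal superkey exists.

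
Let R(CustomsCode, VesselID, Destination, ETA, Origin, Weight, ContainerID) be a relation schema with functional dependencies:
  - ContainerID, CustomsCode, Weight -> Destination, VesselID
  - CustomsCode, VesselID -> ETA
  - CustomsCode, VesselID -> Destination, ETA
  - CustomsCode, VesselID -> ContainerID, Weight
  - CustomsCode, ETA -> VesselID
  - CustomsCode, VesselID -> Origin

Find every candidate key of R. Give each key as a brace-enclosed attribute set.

{ContainerID, CustomsCode, Weight}, {CustomsCode, ETA}, {CustomsCode, VesselID}

No FD produces {CustomsCode}, so it must be in every candidate key.
Closure of {CustomsCode, ETA} is {ContainerID, CustomsCode, Destination, ETA, Origin, VesselID, Weight}, the whole schema; {CustomsCode, ETA} is a candidate key.
Closure of {CustomsCode, VesselID} is {ContainerID, CustomsCode, Destination, ETA, Origin, VesselID, Weight}, the whole schema; {CustomsCode, VesselID} is a candidate key.
Closure of {ContainerID, CustomsCode, Weight} is {ContainerID, CustomsCode, Destination, ETA, Origin, VesselID, Weight}, the whole schema; {ContainerID, CustomsCode, Weight} is a candidate key.
Any other superkey properly contains one of these, so there are no further candidate keys.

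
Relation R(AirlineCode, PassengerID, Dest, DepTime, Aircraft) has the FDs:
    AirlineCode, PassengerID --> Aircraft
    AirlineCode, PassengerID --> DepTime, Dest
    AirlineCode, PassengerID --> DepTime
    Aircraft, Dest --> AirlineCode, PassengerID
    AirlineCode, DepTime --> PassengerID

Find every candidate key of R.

{Aircraft, Dest}, {AirlineCode, DepTime}, {AirlineCode, PassengerID}

{Aircraft, Dest}⁺ = {Aircraft, AirlineCode, DepTime, Dest, PassengerID}, which is every attribute, so {Aircraft, Dest} is a candidate key.
{AirlineCode, DepTime}⁺ = {Aircraft, AirlineCode, DepTime, Dest, PassengerID}, which is every attribute, so {AirlineCode, DepTime} is a candidate key.
{AirlineCode, PassengerID}⁺ = {Aircraft, AirlineCode, DepTime, Dest, PassengerID}, which is every attribute, so {AirlineCode, PassengerID} is a candidate key.
Any other superkey properly contains one of these, so there are no further candidate keys.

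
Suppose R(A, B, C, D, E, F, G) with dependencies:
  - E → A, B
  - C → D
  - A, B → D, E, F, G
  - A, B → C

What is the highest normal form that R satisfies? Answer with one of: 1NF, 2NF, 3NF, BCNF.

Candidate keys: {A, B}, {E}. Prime attributes: {A, B, E}.
C → D breaks BCNF: {C}⁺ = {C, D}, so {C} is not a superkey.
C → D has non-prime {D} on the right and a non-superkey on the left, so 3NF fails.
No proper subset of a key has a non-prime attribute in its closure, so there is no partial dependency; 2NF holds.

2NF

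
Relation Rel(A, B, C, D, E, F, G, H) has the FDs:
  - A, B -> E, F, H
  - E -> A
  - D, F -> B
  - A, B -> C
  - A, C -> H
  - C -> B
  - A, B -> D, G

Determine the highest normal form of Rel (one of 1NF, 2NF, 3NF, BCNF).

Candidate keys: {A, B}, {A, C}, {A, D, F}, {B, E}, {C, E}, {D, E, F}. Prime attributes: {A, B, C, D, E, F}.
E -> A breaks BCNF: {E}⁺ = {A, E}, so {E} is not a superkey.
But every attribute on its right side ({A}) is prime, and the same holds for every other non-superkey FD, so 3NF still holds.

3NF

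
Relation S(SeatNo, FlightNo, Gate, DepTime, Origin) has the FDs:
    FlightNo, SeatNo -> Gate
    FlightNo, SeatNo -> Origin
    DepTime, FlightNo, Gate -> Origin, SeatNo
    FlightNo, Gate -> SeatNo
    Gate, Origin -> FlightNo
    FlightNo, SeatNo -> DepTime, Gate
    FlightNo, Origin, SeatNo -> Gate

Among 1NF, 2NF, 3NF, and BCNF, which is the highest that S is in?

BCNF

Candidate keys: {FlightNo, Gate}, {FlightNo, SeatNo}, {Gate, Origin}. Prime attributes: {FlightNo, Gate, Origin, SeatNo}.
Every FD has a superkey on the left, so the relation is in BCNF.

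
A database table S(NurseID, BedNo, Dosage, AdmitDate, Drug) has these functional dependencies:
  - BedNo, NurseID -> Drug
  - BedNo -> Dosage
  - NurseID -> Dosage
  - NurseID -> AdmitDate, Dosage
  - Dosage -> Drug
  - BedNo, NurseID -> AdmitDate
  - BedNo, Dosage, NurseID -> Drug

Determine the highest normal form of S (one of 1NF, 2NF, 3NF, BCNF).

Candidate key: {BedNo, NurseID}. Prime attributes: {BedNo, NurseID}.
For BedNo -> Dosage we have {BedNo}⁺ = {BedNo, Dosage, Drug}; {BedNo} is not a superkey, so BCNF fails.
BedNo -> Dosage determines the non-prime attribute {Dosage} from a non-superkey — 3NF is violated.
Since {BedNo} ⊂ {BedNo, NurseID} and {BedNo}⁺ ⊇ {Dosage, Drug} with {Dosage, Drug} non-prime, there is a partial dependency; 2NF fails.

1NF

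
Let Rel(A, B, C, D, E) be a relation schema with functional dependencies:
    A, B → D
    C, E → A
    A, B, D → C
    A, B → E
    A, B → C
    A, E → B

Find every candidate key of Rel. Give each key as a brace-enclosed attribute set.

{A, B}, {A, E}, {C, E}

{A, B}⁺ = {A, B, C, D, E}, which is every attribute, so {A, B} is a candidate key.
{A, E}⁺ = {A, B, C, D, E}, which is every attribute, so {A, E} is a candidate key.
{C, E}⁺ = {A, B, C, D, E}, which is every attribute, so {C, E} is a candidate key.
Any other superkey properly contains one of these, so there are no further candidate keys.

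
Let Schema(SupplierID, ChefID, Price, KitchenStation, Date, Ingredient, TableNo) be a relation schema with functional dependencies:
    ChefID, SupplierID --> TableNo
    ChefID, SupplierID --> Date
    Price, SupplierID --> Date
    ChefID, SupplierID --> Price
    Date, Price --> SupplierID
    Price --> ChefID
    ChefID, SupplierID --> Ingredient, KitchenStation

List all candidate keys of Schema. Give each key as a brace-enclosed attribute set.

{ChefID, SupplierID}, {Date, Price}, {Price, SupplierID}

{ChefID, SupplierID} is a candidate key since {ChefID, SupplierID}⁺ = {ChefID, Date, Ingredient, KitchenStation, Price, SupplierID, TableNo} covers every attribute.
{Date, Price} is a candidate key since {Date, Price}⁺ = {ChefID, Date, Ingredient, KitchenStation, Price, SupplierID, TableNo} covers every attribute.
{Price, SupplierID} is a candidate key since {Price, SupplierID}⁺ = {ChefID, Date, Ingredient, KitchenStation, Price, SupplierID, TableNo} covers every attribute.
These are minimal and exhaustive — every other superkey contains one of them.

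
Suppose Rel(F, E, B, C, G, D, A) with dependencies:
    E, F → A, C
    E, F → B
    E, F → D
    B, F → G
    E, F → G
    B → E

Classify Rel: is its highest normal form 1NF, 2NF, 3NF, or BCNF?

3NF

Candidate keys: {B, F}, {E, F}. Prime attributes: {B, E, F}.
B → E: {B}⁺ = {B, E}, which is not all of the attributes, so the left side is not a superkey — BCNF is violated.
Its right-hand attributes {E} are all prime, as are those of every other non-superkey FD — the relation is in 3NF.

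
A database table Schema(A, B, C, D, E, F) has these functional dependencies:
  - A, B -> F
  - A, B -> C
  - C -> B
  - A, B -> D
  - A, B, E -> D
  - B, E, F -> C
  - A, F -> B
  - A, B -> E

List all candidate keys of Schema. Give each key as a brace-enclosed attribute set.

No FD produces {A}, so it must be in every candidate key.
{A, B} is a candidate key since {A, B}⁺ = {A, B, C, D, E, F} covers every attribute.
{A, C} is a candidate key since {A, C}⁺ = {A, B, C, D, E, F} covers every attribute.
{A, F} is a candidate key since {A, F}⁺ = {A, B, C, D, E, F} covers every attribute.
These are minimal and exhaustive — every other superkey contains one of them.

{A, B}, {A, C}, {A, F}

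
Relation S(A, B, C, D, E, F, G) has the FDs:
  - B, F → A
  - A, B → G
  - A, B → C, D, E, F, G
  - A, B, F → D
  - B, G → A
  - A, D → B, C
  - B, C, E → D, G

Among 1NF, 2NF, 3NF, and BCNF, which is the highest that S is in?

BCNF

Candidate keys: {A, B}, {A, D}, {B, C, E}, {B, F}, {B, G}. Prime attributes: {A, B, C, D, E, F, G}.
Each dependency's left side is a superkey — BCNF holds.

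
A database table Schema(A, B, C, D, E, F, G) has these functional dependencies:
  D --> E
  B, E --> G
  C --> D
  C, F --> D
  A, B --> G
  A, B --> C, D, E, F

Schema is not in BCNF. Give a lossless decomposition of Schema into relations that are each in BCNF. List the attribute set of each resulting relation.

Candidate key of the original relation: {A, B}.
Within {A, B, C, D, E, F, G}: {D}⁺ ∩ {A, B, C, D, E, F, G} = {D, E}, not the whole set, so D --> E violates BCNF; decompose into {D, E} and {A, B, C, D, F, G}.
{D, E} is in BCNF.
Within {A, B, C, D, F, G}: {C}⁺ ∩ {A, B, C, D, F, G} = {C, D}, not the whole set, so C --> D violates BCNF; decompose into {C, D} and {A, B, C, F, G}.
{C, D} is in BCNF.
Within {A, B, C, F, G}: {B, C}⁺ ∩ {A, B, C, F, G} = {B, C, G}, not the whole set, so B, C --> G violates BCNF; decompose into {B, C, G} and {A, B, C, F}.
{B, C, G} is in BCNF.
{A, B, C, F} is in BCNF.

{A, B, C, F}; {B, C, G}; {C, D}; {D, E}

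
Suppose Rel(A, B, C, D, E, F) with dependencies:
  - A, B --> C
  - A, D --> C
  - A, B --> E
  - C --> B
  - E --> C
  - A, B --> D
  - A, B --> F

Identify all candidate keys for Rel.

{A, B}, {A, C}, {A, D}, {A, E}

No FD produces {A}, so it must be in every candidate key.
{A, B} is a candidate key since {A, B}⁺ = {A, B, C, D, E, F} covers every attribute.
{A, C} is a candidate key since {A, C}⁺ = {A, B, C, D, E, F} covers every attribute.
{A, D} is a candidate key since {A, D}⁺ = {A, B, C, D, E, F} covers every attribute.
{A, E} is a candidate key since {A, E}⁺ = {A, B, C, D, E, F} covers every attribute.
These are minimal and exhaustive — every other superkey contains one of them.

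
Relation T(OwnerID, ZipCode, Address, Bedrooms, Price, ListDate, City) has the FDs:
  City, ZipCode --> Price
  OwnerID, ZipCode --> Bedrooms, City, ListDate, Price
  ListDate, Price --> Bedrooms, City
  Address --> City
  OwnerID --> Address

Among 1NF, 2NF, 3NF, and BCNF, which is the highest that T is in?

1NF

Candidate key: {OwnerID, ZipCode}. Prime attributes: {OwnerID, ZipCode}.
City, ZipCode --> Price breaks BCNF: {City, ZipCode}⁺ = {City, Price, ZipCode}, so {City, ZipCode} is not a superkey.
City, ZipCode --> Price has non-prime {Price} on the right and a non-superkey on the left, so 3NF fails.
{OwnerID} is a proper subset of the key {OwnerID, ZipCode}, and {OwnerID}⁺ contains the non-prime attributes {Address, City} — a partial dependency, so 2NF is violated.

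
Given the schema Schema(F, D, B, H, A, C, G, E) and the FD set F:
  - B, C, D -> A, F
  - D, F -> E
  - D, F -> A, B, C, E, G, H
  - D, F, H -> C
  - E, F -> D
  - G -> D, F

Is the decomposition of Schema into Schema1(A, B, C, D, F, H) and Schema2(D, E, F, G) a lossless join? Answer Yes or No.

Schema1 ∩ Schema2 = {D, F}; its closure under F is {A, B, C, D, E, F, G, H}.
Schema1 is contained in that closure, so Schema1 ∩ Schema2 -> Schema1 holds and the join is lossless.

Yes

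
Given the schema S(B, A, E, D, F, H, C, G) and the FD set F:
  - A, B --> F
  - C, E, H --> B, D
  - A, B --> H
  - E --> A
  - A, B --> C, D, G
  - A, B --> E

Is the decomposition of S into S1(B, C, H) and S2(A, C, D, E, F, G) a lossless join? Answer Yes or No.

No

Common attributes: {C}; their closure is {C}.
Neither S1 nor S2 is contained in that closure, so the decomposition is lossy.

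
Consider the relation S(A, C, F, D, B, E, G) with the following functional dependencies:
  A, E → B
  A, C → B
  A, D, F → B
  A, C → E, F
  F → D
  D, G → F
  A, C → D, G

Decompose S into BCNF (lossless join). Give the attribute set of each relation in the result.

{A, B, E}; {A, C, E, F, G}; {D, F}

Candidate key of the original relation: {A, C}.
{A, B, C, D, E, F, G}: {A, E} determines {A, B, E} here but is not a superkey — split on A, E → B, giving {A, B, E} and {A, C, D, E, F, G}.
{A, B, E}: every determinant is a superkey — BCNF.
{A, C, D, E, F, G}: {F} determines {D, F} here but is not a superkey — split on F → D, giving {D, F} and {A, C, E, F, G}.
{D, F}: every determinant is a superkey — BCNF.
{A, C, E, F, G}: every determinant is a superkey — BCNF.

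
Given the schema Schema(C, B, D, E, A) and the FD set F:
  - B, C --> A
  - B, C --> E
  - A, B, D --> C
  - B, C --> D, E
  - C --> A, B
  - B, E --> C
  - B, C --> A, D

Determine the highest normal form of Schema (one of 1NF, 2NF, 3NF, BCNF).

Candidate keys: {A, B, D}, {B, E}, {C}. Prime attributes: {A, B, C, D, E}.
Every FD has a superkey on the left, so the relation is in BCNF.

BCNF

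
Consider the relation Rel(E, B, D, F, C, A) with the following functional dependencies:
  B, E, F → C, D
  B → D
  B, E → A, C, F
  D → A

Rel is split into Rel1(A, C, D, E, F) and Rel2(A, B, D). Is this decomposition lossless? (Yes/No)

Rel1 ∩ Rel2 = {A, D}; its closure under F is {A, D}.
Neither Rel1 nor Rel2 is contained in that closure, so the decomposition is lossy.

No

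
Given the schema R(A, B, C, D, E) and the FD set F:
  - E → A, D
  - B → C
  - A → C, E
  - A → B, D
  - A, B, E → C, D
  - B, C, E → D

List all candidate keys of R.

{A} is a candidate key since {A}⁺ = {A, B, C, D, E} covers every attribute.
{E} is a candidate key since {E}⁺ = {A, B, C, D, E} covers every attribute.
These are minimal and exhaustive — every other superkey contains one of them.

{A}, {E}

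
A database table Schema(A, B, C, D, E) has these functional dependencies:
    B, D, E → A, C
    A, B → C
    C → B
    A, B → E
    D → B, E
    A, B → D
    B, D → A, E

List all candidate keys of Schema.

Closure of {D} is {A, B, C, D, E}, the whole schema; {D} is a candidate key.
Closure of {A, B} is {A, B, C, D, E}, the whole schema; {A, B} is a candidate key.
Closure of {A, C} is {A, B, C, D, E}, the whole schema; {A, C} is a candidate key.
These are minimal and exhaustive — every other superkey contains one of them.

{A, B}, {A, C}, {D}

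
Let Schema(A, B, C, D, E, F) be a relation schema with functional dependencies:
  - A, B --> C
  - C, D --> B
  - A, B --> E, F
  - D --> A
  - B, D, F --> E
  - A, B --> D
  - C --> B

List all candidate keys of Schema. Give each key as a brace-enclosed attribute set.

{A, B}⁺ = {A, B, C, D, E, F} — all of the relation — so {A, B} is a candidate key.
{A, C}⁺ = {A, B, C, D, E, F} — all of the relation — so {A, C} is a candidate key.
{B, D}⁺ = {A, B, C, D, E, F} — all of the relation — so {B, D} is a candidate key.
{C, D}⁺ = {A, B, C, D, E, F} — all of the relation — so {C, D} is a candidate key.
Any other superkey properly contains one of these, so there are no further candidate keys.

{A, B}, {A, C}, {B, D}, {C, D}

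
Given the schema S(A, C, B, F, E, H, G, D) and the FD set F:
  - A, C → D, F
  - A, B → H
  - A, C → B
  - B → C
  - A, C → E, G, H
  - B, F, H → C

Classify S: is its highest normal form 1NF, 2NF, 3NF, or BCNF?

Candidate keys: {A, B}, {A, C}. Prime attributes: {A, B, C}.
B → C: {B}⁺ = {B, C}, which is not all of the attributes, so the left side is not a superkey — BCNF is violated.
But every attribute on its right side ({C}) is prime, and the same holds for every other non-superkey FD, so 3NF still holds.

3NF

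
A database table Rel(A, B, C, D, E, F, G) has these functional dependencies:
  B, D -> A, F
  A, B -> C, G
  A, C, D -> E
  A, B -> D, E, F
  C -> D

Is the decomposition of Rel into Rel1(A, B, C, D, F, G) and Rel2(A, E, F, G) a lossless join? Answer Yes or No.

No

Common attributes: {A, F, G}; their closure is {A, F, G}.
The closure covers neither Rel1 nor Rel2 entirely; the join is not lossless.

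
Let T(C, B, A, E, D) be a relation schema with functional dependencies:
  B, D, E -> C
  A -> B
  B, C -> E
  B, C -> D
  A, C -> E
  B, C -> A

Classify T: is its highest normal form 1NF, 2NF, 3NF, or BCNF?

Candidate keys: {A, C}, {A, D, E}, {B, C}, {B, D, E}. Prime attributes: {A, B, C, D, E}.
A -> B breaks BCNF: {A}⁺ = {A, B}, so {A} is not a superkey.
But every attribute on its right side ({B}) is prime, and the same holds for every other non-superkey FD, so 3NF still holds.

3NF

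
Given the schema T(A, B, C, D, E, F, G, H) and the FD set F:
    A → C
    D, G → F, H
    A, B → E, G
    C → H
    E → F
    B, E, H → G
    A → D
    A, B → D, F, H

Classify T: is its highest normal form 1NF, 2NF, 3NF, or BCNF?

Candidate key: {A, B}. Prime attributes: {A, B}.
A → C breaks BCNF: {A}⁺ = {A, C, D, H}, so {A} is not a superkey.
A → C determines the non-prime attribute {C} from a non-superkey — 3NF is violated.
{A} is a proper subset of the key {A, B}, and {A}⁺ contains the non-prime attributes {C, D, H} — a partial dependency, so 2NF is violated.

1NF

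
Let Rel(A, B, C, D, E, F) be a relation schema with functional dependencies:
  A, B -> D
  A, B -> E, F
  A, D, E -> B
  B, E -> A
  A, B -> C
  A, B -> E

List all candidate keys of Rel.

{A, B}, {A, D, E}, {B, E}

Closure of {A, B} is {A, B, C, D, E, F}, the whole schema; {A, B} is a candidate key.
Closure of {B, E} is {A, B, C, D, E, F}, the whole schema; {B, E} is a candidate key.
Closure of {A, D, E} is {A, B, C, D, E, F}, the whole schema; {A, D, E} is a candidate key.
Any other superkey properly contains one of these, so there are no further candidate keys.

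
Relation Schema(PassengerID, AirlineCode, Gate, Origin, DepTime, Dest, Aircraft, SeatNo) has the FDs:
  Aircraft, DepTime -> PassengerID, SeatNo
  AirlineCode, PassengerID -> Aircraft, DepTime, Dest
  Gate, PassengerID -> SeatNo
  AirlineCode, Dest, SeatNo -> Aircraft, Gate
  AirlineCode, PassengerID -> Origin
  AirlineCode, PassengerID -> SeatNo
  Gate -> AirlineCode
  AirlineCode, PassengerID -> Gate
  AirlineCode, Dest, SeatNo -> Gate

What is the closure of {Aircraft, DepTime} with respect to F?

{Aircraft, DepTime, PassengerID, SeatNo}

Start with {Aircraft, DepTime}.
Aircraft, DepTime -> PassengerID, SeatNo applies; add {PassengerID, SeatNo} → now {Aircraft, DepTime, PassengerID, SeatNo}.
No further FD applies.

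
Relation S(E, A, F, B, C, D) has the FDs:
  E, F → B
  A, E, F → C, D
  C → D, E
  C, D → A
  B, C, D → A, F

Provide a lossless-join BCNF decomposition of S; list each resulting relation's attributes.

Candidate keys of the original relation: {A, E, F}, {B, C}, {C, F}.
Within {A, B, C, D, E, F}: {E, F}⁺ ∩ {A, B, C, D, E, F} = {B, E, F}, not the whole set, so E, F → B violates BCNF; decompose into {B, E, F} and {A, C, D, E, F}.
{B, E, F} has no BCNF violation.
Within {A, C, D, E, F}: {C}⁺ ∩ {A, C, D, E, F} = {A, C, D, E}, not the whole set, so C → A, D, E violates BCNF; decompose into {A, C, D, E} and {C, F}.
{A, C, D, E} has no BCNF violation.
{C, F} has no BCNF violation.

{A, C, D, E}; {B, E, F}; {C, F}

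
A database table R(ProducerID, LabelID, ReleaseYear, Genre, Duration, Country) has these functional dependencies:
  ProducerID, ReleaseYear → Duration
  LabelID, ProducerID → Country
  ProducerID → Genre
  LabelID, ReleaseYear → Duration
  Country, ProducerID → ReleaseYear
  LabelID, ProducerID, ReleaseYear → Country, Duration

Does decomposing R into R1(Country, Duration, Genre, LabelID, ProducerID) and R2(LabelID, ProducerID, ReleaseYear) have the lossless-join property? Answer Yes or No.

Yes

Common attributes: {LabelID, ProducerID}; their closure is {Country, Duration, Genre, LabelID, ProducerID, ReleaseYear}.
This includes all of R1, so the common attributes are a superkey of R1 — the join is lossless.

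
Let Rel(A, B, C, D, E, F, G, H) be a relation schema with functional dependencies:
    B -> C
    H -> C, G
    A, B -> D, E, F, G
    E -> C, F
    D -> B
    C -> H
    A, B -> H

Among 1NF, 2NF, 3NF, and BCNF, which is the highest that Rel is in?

Candidate keys: {A, B}, {A, D}. Prime attributes: {A, B, D}.
B -> C breaks BCNF: {B}⁺ = {B, C, G, H}, so {B} is not a superkey.
B -> C determines the non-prime attribute {C} from a non-superkey — 3NF is violated.
The proper key subset {B} of {A, B} determines non-prime {C, G, H}, so the relation is not even in 2NF.

1NF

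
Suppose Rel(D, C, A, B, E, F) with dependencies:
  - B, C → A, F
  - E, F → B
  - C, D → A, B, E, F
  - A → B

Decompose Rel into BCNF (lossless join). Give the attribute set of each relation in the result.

Candidate key of the original relation: {C, D}.
Within {A, B, C, D, E, F}: {B, C}⁺ ∩ {A, B, C, D, E, F} = {A, B, C, F}, not the whole set, so B, C → A, F violates BCNF; decompose into {A, B, C, F} and {B, C, D, E}.
Within {A, B, C, F}: {A}⁺ ∩ {A, B, C, F} = {A, B}, not the whole set, so A → B violates BCNF; decompose into {A, B} and {A, C, F}.
{A, B} has no BCNF violation.
{A, C, F} has no BCNF violation.
{B, C, D, E} has no BCNF violation.

{A, B}; {A, C, F}; {B, C, D, E}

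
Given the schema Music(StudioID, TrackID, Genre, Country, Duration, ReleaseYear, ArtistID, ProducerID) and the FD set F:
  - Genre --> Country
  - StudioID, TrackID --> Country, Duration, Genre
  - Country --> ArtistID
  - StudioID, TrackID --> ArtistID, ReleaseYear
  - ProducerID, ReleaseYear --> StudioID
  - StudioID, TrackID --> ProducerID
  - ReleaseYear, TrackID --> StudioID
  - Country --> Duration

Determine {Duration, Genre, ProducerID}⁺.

{ArtistID, Country, Duration, Genre, ProducerID}

Start with {Duration, Genre, ProducerID}.
Genre --> Country applies; add {Country} → now {Country, Duration, Genre, ProducerID}.
Country --> ArtistID applies; add {ArtistID} → now {ArtistID, Country, Duration, Genre, ProducerID}.
No further FD applies.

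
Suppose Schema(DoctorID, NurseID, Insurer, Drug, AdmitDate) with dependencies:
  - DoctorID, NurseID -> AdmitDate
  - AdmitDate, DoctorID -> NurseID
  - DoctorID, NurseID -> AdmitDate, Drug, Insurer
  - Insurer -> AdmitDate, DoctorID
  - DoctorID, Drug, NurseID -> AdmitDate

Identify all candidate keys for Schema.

{Insurer}⁺ = {AdmitDate, DoctorID, Drug, Insurer, NurseID} — all of the relation — so {Insurer} is a candidate key.
{AdmitDate, DoctorID}⁺ = {AdmitDate, DoctorID, Drug, Insurer, NurseID} — all of the relation — so {AdmitDate, DoctorID} is a candidate key.
{DoctorID, NurseID}⁺ = {AdmitDate, DoctorID, Drug, Insurer, NurseID} — all of the relation — so {DoctorID, NurseID} is a candidate key.
These are minimal and exhaustive — every other superkey contains one of them.

{AdmitDate, DoctorID}, {DoctorID, NurseID}, {Insurer}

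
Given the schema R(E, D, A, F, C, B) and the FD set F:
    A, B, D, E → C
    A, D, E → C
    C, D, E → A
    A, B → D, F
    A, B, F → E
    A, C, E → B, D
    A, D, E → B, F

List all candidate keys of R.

Closure of {A, B} is {A, B, C, D, E, F}, the whole schema; {A, B} is a candidate key.
Closure of {A, C, E} is {A, B, C, D, E, F}, the whole schema; {A, C, E} is a candidate key.
Closure of {A, D, E} is {A, B, C, D, E, F}, the whole schema; {A, D, E} is a candidate key.
Closure of {C, D, E} is {A, B, C, D, E, F}, the whole schema; {C, D, E} is a candidate key.
These are minimal and exhaustive — every other superkey contains one of them.

{A, B}, {A, C, E}, {A, D, E}, {C, D, E}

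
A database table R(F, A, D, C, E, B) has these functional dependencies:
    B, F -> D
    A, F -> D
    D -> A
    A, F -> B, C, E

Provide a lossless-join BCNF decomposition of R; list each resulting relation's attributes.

Candidate keys of the original relation: {A, F}, {B, F}, {D, F}.
Within {A, B, C, D, E, F}: {D}⁺ ∩ {A, B, C, D, E, F} = {A, D}, not the whole set, so D -> A violates BCNF; decompose into {A, D} and {B, C, D, E, F}.
{A, D} is in BCNF.
{B, C, D, E, F} is in BCNF.

{A, D}; {B, C, D, E, F}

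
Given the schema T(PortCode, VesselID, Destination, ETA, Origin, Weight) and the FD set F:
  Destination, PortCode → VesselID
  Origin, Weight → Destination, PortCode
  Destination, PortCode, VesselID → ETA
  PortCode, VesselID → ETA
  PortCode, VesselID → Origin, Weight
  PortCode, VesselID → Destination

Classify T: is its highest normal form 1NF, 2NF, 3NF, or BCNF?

BCNF

Candidate keys: {Destination, PortCode}, {Origin, Weight}, {PortCode, VesselID}. Prime attributes: {Destination, Origin, PortCode, VesselID, Weight}.
Every FD has a superkey on the left, so the relation is in BCNF.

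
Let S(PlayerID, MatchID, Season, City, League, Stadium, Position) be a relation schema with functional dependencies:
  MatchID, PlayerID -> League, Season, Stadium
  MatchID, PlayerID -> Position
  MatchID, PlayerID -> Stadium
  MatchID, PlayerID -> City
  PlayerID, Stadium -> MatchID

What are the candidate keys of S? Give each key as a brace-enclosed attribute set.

{MatchID, PlayerID}, {PlayerID, Stadium}

No FD produces {PlayerID}, so it must be in every candidate key.
Closure of {MatchID, PlayerID} is {City, League, MatchID, PlayerID, Position, Season, Stadium}, the whole schema; {MatchID, PlayerID} is a candidate key.
Closure of {PlayerID, Stadium} is {City, League, MatchID, PlayerID, Position, Season, Stadium}, the whole schema; {PlayerID, Stadium} is a candidate key.
No proper subset of any of these is a key, and no other minimal superkey exists.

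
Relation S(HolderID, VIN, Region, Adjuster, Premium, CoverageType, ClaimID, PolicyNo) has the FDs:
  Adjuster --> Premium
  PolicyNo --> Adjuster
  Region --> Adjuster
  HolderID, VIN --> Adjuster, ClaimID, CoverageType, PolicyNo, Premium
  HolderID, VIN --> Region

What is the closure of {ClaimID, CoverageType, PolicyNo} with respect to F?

Start with {ClaimID, CoverageType, PolicyNo}.
PolicyNo --> Adjuster applies; add {Adjuster} → now {Adjuster, ClaimID, CoverageType, PolicyNo}.
Adjuster --> Premium applies; add {Premium} → now {Adjuster, ClaimID, CoverageType, PolicyNo, Premium}.
No further FD applies.

{Adjuster, ClaimID, CoverageType, PolicyNo, Premium}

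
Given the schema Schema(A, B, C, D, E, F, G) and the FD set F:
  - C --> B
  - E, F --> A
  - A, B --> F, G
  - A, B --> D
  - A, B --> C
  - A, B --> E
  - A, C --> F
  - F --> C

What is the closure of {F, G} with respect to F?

{B, C, F, G}

Start with {F, G}.
F --> C applies; add {C} → now {C, F, G}.
C --> B applies; add {B} → now {B, C, F, G}.
No further FD applies.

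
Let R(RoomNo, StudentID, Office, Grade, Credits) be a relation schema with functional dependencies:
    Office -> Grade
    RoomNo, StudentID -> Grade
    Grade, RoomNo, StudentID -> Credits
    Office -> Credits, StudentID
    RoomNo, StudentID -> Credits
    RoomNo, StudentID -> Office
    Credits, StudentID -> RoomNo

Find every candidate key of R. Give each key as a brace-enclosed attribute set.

Closure of {Office} is {Credits, Grade, Office, RoomNo, StudentID}, the whole schema; {Office} is a candidate key.
Closure of {Credits, StudentID} is {Credits, Grade, Office, RoomNo, StudentID}, the whole schema; {Credits, StudentID} is a candidate key.
Closure of {RoomNo, StudentID} is {Credits, Grade, Office, RoomNo, StudentID}, the whole schema; {RoomNo, StudentID} is a candidate key.
These are minimal and exhaustive — every other superkey contains one of them.

{Credits, StudentID}, {Office}, {RoomNo, StudentID}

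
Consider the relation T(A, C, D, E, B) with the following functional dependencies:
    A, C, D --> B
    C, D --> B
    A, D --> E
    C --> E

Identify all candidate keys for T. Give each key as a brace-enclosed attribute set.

Attributes never on any right-hand side: {A, C, D} — every candidate key must contain all of them.
{A, C, D} is a candidate key since {A, C, D}⁺ = {A, B, C, D, E} covers every attribute.
No other minimal set has full closure, so this is the only candidate key.

{A, C, D}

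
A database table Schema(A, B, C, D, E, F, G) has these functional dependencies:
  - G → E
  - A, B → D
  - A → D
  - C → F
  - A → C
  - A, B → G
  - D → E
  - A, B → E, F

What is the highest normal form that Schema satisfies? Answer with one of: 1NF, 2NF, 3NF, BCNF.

1NF

Candidate key: {A, B}. Prime attributes: {A, B}.
G → E: {G}⁺ = {E, G}, which is not all of the attributes, so the left side is not a superkey — BCNF is violated.
G → E has non-prime {E} on the right and a non-superkey on the left, so 3NF fails.
Since {A} ⊂ {A, B} and {A}⁺ ⊇ {C, D, E, F} with {C, D, E, F} non-prime, there is a partial dependency; 2NF fails.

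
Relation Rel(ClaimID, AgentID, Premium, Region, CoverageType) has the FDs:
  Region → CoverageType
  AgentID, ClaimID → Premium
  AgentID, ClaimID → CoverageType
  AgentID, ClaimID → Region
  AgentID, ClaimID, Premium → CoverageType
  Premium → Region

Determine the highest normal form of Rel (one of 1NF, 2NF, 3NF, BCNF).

Candidate key: {AgentID, ClaimID}. Prime attributes: {AgentID, ClaimID}.
For Region → CoverageType we have {Region}⁺ = {CoverageType, Region}; {Region} is not a superkey, so BCNF fails.
Because {CoverageType} is non-prime and the left side of Region → CoverageType is not a superkey, the relation is not in 3NF.
No non-prime attribute depends on a proper subset of any candidate key, so 2NF holds.

2NF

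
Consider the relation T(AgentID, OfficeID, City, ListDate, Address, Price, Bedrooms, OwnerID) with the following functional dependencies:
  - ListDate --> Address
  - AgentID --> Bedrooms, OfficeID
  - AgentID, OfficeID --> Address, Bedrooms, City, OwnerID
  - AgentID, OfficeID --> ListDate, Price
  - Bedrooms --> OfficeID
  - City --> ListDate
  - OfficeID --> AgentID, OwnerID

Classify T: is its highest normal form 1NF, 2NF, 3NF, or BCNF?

2NF

Candidate keys: {AgentID}, {Bedrooms}, {OfficeID}. Prime attributes: {AgentID, Bedrooms, OfficeID}.
For ListDate --> Address we have {ListDate}⁺ = {Address, ListDate}; {ListDate} is not a superkey, so BCNF fails.
Because {Address} is non-prime and the left side of ListDate --> Address is not a superkey, the relation is not in 3NF.
All keys have size 1, which rules out partial dependencies — 2NF is satisfied.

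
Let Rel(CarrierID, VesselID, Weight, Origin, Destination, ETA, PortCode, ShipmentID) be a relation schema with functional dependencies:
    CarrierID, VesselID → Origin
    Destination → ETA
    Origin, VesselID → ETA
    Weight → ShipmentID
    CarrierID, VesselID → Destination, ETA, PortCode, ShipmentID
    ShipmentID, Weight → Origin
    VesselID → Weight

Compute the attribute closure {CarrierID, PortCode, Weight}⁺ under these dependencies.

Start with {CarrierID, PortCode, Weight}.
Weight → ShipmentID applies; add {ShipmentID} → now {CarrierID, PortCode, ShipmentID, Weight}.
ShipmentID, Weight → Origin applies; add {Origin} → now {CarrierID, Origin, PortCode, ShipmentID, Weight}.
No further FD applies.

{CarrierID, Origin, PortCode, ShipmentID, Weight}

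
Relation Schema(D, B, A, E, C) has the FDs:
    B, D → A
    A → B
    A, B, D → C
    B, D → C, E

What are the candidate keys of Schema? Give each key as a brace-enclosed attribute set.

{A, D}, {B, D}

{D} never appears on the right of any FD, so every key must include it.
{A, D} is a candidate key since {A, D}⁺ = {A, B, C, D, E} covers every attribute.
{B, D} is a candidate key since {B, D}⁺ = {A, B, C, D, E} covers every attribute.
These are minimal and exhaustive — every other superkey contains one of them.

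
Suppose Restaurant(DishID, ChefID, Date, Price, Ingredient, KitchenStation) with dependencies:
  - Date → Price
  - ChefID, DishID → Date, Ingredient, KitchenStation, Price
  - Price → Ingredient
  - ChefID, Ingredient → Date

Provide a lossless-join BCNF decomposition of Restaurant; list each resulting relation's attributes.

Candidate key of the original relation: {ChefID, DishID}.
In {ChefID, Date, DishID, Ingredient, KitchenStation, Price}, {Date} is not a superkey ({Date}⁺ restricted to this set is {Date, Ingredient, Price}), so split on Date → Ingredient, Price into {Date, Ingredient, Price} and {ChefID, Date, DishID, KitchenStation}.
In {Date, Ingredient, Price}, {Price} is not a superkey ({Price}⁺ restricted to this set is {Ingredient, Price}), so split on Price → Ingredient into {Ingredient, Price} and {Date, Price}.
{Ingredient, Price} is in BCNF.
{Date, Price} is in BCNF.
{ChefID, Date, DishID, KitchenStation} is in BCNF.

{ChefID, Date, DishID, KitchenStation}; {Date, Price}; {Ingredient, Price}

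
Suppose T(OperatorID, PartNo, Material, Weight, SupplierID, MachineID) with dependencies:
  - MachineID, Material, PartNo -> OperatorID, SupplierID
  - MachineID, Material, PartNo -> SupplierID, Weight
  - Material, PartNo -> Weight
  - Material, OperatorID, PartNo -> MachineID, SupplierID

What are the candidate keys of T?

{Material, PartNo} never appear on the right of any FD, so every key must include all of them.
{MachineID, Material, PartNo} is a candidate key since {MachineID, Material, PartNo}⁺ = {MachineID, Material, OperatorID, PartNo, SupplierID, Weight} covers every attribute.
{Material, OperatorID, PartNo} is a candidate key since {Material, OperatorID, PartNo}⁺ = {MachineID, Material, OperatorID, PartNo, SupplierID, Weight} covers every attribute.
These are minimal and exhaustive — every other superkey contains one of them.

{MachineID, Material, PartNo}, {Material, OperatorID, PartNo}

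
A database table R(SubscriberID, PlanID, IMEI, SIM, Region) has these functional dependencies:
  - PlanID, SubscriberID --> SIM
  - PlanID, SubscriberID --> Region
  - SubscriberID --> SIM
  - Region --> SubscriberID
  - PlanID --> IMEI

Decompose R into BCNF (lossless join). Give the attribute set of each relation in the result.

{IMEI, PlanID}; {PlanID, Region}; {Region, SubscriberID}; {SIM, SubscriberID}

Candidate keys of the original relation: {PlanID, Region}, {PlanID, SubscriberID}.
In {IMEI, PlanID, Region, SIM, SubscriberID}, {SubscriberID} is not a superkey ({SubscriberID}⁺ restricted to this set is {SIM, SubscriberID}), so split on SubscriberID --> SIM into {SIM, SubscriberID} and {IMEI, PlanID, Region, SubscriberID}.
{SIM, SubscriberID} is in BCNF.
In {IMEI, PlanID, Region, SubscriberID}, {Region} is not a superkey ({Region}⁺ restricted to this set is {Region, SubscriberID}), so split on Region --> SubscriberID into {Region, SubscriberID} and {IMEI, PlanID, Region}.
{Region, SubscriberID} is in BCNF.
In {IMEI, PlanID, Region}, {PlanID} is not a superkey ({PlanID}⁺ restricted to this set is {IMEI, PlanID}), so split on PlanID --> IMEI into {IMEI, PlanID} and {PlanID, Region}.
{IMEI, PlanID} is in BCNF.
{PlanID, Region} is in BCNF.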